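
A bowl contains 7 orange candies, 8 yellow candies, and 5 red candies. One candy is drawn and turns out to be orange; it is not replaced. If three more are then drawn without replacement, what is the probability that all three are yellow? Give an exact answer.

After the first draw, 8 of the remaining 19 candies are yellow.
P = 8/19 × 7/18 × 6/17 = 336/5814 = 56/969.

56/969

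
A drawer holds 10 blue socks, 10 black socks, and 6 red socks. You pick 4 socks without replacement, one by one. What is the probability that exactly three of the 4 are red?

8/299

One ordering (red drawn first) has probability 6/26 × 5/25 × 4/24 × 20/23 = 2400/358800 = 2/299.
There are C(4,3) = 4 such orderings, each equally likely, so P = 4 × 2/299 = 8/299.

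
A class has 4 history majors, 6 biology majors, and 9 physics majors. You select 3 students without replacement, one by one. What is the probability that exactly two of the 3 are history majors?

30/323

One ordering (history majors drawn first) has probability 4/19 × 3/18 × 15/17 = 180/5814 = 10/323.
There are C(3,2) = 3 such orderings, each equally likely, so P = 3 × 10/323 = 30/323.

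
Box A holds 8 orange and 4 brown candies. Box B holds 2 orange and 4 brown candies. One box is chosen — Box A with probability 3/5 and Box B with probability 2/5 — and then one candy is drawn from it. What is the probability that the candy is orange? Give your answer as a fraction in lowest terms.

From Box A: P(orange) = 8/12.
From Box B: P(orange) = 2/6.
Total probability = (3/5)(8/12) + (2/5)(2/6) = 8/15.

8/15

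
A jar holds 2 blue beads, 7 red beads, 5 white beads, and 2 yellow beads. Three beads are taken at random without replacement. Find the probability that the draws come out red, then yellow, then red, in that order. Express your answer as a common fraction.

Chain rule:
P = 7/16 × 2/15 × 6/14 = 84/3360 = 1/40.

1/40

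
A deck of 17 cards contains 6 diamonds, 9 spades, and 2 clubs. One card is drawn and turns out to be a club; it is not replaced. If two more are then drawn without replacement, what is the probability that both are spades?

3/10

After the first draw, 9 of the remaining 16 cards are spades.
P = 9/16 × 8/15 = 72/240 = 3/10.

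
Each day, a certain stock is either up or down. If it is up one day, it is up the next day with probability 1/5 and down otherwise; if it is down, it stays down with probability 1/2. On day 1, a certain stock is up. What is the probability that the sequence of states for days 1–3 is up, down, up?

Day 1 is given. For each transition, use the conditional probability from the current state:
P(down | up) = 4/5; P(up | down) = 1/2.
P = 4/5 × 1/2 = 4/10 = 2/5.

2/5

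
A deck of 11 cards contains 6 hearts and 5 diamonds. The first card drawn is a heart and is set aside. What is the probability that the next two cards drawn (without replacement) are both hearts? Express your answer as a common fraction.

With the first card removed, 5 hearts remain out of 10.
P = 5/10 × 4/9 = 20/90 = 2/9.

2/9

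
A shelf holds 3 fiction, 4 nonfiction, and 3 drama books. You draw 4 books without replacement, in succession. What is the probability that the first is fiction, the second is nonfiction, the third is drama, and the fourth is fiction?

1/70

Each draw changes the counts, so multiply the conditional probabilities along the sequence:
P = 3/10 × 4/9 × 3/8 × 2/7 = 72/5040 = 1/70.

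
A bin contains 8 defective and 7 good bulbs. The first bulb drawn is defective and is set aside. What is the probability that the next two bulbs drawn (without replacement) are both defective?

3/13

After the first draw, 7 of the remaining 14 bulbs are defective.
P = 7/14 × 6/13 = 42/182 = 3/13.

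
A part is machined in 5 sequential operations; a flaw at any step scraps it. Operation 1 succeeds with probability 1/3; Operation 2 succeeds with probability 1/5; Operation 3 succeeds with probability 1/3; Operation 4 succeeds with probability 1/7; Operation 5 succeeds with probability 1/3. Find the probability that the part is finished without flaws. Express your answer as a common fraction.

1/945

Each stage is reached only if all earlier stages succeed, so
P = 1/3 × 1/5 × 1/3 × 1/7 × 1/3 = 1/945.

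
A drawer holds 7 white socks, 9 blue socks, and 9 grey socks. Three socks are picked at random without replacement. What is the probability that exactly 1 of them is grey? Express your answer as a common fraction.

54/115

One ordering (grey drawn first) has probability 9/25 × 16/24 × 15/23 = 2160/13800 = 18/115.
There are C(3,1) = 3 such orderings, each equally likely, so P = 3 × 18/115 = 54/115.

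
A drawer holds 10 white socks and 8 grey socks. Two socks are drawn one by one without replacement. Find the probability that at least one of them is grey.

12/17

P(no grey) = 10/18 × 9/17 = 90/306 = 5/17.
P(at least one) = 1 − 5/17 = 12/17.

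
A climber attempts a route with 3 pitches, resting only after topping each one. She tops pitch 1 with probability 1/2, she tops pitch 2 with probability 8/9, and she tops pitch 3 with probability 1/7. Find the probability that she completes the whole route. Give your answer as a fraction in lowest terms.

4/63

Each stage is reached only if all earlier stages succeed, so
P = 1/2 × 8/9 × 1/7 = 8/126 = 4/63.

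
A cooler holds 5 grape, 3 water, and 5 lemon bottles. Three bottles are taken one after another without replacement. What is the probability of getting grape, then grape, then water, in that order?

5/143

Multiply the probability of each draw given the previous ones:
P = 5/13 × 4/12 × 3/11 = 60/1716 = 5/143.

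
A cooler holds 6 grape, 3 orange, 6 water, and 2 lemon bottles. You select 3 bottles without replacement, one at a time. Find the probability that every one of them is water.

P(every draw is water) = 6/17 × 5/16 × 4/15 = 120/4080 = 1/34.

1/34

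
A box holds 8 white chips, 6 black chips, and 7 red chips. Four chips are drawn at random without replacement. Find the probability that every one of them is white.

2/171

P(all white) = 8/21 × 7/20 × 6/19 × 5/18 = 1680/143640 = 2/171.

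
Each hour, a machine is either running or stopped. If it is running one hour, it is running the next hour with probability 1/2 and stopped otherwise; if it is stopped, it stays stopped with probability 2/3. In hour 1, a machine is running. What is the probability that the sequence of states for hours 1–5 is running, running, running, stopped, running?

Hour 1 is given. For each transition, use the conditional probability from the current state:
P(running | running) = 1/2; P(running | running) = 1/2; P(stopped | running) = 1/2; P(running | stopped) = 1/3.
P = 1/2 × 1/2 × 1/2 × 1/3 = 1/24.

1/24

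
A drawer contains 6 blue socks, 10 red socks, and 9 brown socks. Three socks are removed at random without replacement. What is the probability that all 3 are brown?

21/575

P(every draw is brown) = 9/25 × 8/24 × 7/23 = 504/13800 = 21/575.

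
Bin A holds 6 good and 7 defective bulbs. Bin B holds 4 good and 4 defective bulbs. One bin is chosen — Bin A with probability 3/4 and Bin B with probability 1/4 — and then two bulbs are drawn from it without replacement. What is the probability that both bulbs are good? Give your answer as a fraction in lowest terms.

From Bin A: P(both good) = (6/13)(5/12) = 5/26.
From Bin B: P(both good) = (4/8)(3/7) = 3/14.
Total probability = (3/4)(5/26) + (1/4)(3/14) = 18/91.

18/91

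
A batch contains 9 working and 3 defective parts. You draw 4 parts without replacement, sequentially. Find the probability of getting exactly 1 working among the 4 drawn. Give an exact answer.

One ordering (working drawn first) has probability 9/12 × 3/11 × 2/10 × 1/9 = 54/11880 = 1/220.
There are C(4,1) = 4 such orderings, each equally likely, so P = 4 × 1/220 = 1/55.

1/55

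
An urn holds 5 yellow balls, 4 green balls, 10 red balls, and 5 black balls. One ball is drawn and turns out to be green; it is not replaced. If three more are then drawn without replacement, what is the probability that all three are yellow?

With the first ball removed, 5 yellow remain out of 23.
P = 5/23 × 4/22 × 3/21 = 60/10626 = 10/1771.

10/1771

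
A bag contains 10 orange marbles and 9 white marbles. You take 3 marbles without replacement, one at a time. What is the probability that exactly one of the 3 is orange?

120/323

One ordering (orange drawn first) has probability 10/19 × 9/18 × 8/17 = 720/5814 = 40/323.
There are C(3,1) = 3 such orderings, each equally likely, so P = 3 × 40/323 = 120/323.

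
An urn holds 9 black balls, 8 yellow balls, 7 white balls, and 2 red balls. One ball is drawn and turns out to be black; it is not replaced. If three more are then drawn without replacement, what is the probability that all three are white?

After the first draw, 7 of the remaining 25 balls are white.
P = 7/25 × 6/24 × 5/23 = 210/13800 = 7/460.

7/460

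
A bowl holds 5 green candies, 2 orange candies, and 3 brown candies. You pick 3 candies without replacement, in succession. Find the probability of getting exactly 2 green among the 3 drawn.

5/12

One ordering (green drawn first) has probability 5/10 × 4/9 × 5/8 = 100/720 = 5/36.
There are C(3,2) = 3 such orderings, each equally likely, so P = 3 × 5/36 = 5/12.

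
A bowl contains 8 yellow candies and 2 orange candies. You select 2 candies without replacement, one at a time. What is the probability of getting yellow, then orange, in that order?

8/45

Chain rule:
P = 8/10 × 2/9 = 16/90 = 8/45.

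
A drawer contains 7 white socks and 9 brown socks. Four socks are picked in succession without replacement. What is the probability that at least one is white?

121/130

P(no white) = 9/16 × 8/15 × 7/14 × 6/13 = 3024/43680 = 9/130.
P(at least one) = 1 − 9/130 = 121/130.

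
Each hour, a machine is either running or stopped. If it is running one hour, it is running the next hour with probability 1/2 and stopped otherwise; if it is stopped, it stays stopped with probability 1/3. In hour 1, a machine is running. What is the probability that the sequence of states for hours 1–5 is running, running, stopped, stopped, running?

1/18

Hour 1 is given. For each transition, use the conditional probability from the current state:
P(running | running) = 1/2; P(stopped | running) = 1/2; P(stopped | stopped) = 1/3; P(running | stopped) = 2/3.
P = 1/2 × 1/2 × 1/3 × 2/3 = 2/36 = 1/18.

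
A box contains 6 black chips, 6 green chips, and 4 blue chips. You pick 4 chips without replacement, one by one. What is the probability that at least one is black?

23/26

P(no black) = 10/16 × 9/15 × 8/14 × 7/13 = 5040/43680 = 3/26.
P(at least one) = 1 − 3/26 = 23/26.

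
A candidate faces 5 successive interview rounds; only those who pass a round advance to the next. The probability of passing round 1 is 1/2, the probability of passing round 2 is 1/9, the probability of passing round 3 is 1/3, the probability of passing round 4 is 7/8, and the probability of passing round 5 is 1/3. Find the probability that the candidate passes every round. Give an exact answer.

Each stage is reached only if all earlier stages succeed, so
P = 1/2 × 1/9 × 1/3 × 7/8 × 1/3 = 7/1296.

7/1296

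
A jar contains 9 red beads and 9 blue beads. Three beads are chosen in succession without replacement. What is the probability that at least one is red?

61/68

P(no red) = 9/18 × 8/17 × 7/16 = 504/4896 = 7/68.
P(at least one) = 1 − 7/68 = 61/68.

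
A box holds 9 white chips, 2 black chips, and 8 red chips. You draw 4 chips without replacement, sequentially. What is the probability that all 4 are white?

21/646

P(all white) = 9/19 × 8/18 × 7/17 × 6/16 = 3024/93024 = 21/646.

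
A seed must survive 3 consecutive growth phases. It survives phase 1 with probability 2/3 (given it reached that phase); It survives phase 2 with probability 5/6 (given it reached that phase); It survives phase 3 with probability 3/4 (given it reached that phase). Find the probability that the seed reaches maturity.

5/12

Multiplying along the chain,
P = 2/3 × 5/6 × 3/4 = 30/72 = 5/12.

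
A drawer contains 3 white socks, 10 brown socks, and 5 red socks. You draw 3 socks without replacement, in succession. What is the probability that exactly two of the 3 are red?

One ordering (red drawn first) has probability 5/18 × 4/17 × 13/16 = 260/4896 = 65/1224.
There are C(3,2) = 3 such orderings, each equally likely, so P = 3 × 65/1224 = 65/408.

65/408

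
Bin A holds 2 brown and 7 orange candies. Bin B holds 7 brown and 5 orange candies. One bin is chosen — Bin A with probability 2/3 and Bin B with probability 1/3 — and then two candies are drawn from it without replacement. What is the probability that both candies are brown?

From Bin A: P(both brown) = (2/9)(1/8) = 1/36.
From Bin B: P(both brown) = (7/12)(6/11) = 7/22.
Total probability = (2/3)(1/36) + (1/3)(7/22) = 37/297.

37/297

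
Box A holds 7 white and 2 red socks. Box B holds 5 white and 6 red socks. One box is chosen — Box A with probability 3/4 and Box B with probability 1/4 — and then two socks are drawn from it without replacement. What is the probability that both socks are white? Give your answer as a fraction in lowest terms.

85/176

From Box A: P(both white) = (7/9)(6/8) = 7/12.
From Box B: P(both white) = (5/11)(4/10) = 2/11.
Total probability = (3/4)(7/12) + (1/4)(2/11) = 85/176.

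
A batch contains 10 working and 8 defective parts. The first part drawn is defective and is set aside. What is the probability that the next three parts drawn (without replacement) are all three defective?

With the first part removed, 7 defective remain out of 17.
P = 7/17 × 6/16 × 5/15 = 210/4080 = 7/136.

7/136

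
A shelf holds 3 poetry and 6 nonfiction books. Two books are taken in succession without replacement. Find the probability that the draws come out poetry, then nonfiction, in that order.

1/4

Chain rule:
P = 3/9 × 6/8 = 18/72 = 1/4.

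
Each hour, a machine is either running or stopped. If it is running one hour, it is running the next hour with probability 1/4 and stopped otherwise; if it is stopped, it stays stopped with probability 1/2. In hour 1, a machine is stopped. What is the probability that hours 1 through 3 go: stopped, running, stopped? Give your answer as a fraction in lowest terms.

3/8

Hour 1 is given. For each transition, use the conditional probability from the current state:
P(running | stopped) = 1/2; P(stopped | running) = 3/4.
P = 1/2 × 3/4 = 3/8.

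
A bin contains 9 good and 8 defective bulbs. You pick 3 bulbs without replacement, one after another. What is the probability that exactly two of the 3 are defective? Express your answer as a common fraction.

63/170

One ordering (defective drawn first) has probability 8/17 × 7/16 × 9/15 = 504/4080 = 21/170.
There are C(3,2) = 3 such orderings, each equally likely, so P = 3 × 21/170 = 63/170.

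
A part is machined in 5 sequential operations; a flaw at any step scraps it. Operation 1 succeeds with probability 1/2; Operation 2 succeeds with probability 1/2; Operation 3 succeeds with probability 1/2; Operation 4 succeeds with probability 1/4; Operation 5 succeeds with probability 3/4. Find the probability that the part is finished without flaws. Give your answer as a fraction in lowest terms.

Each stage is reached only if all earlier stages succeed, so
P = 1/2 × 1/2 × 1/2 × 1/4 × 3/4 = 3/128.

3/128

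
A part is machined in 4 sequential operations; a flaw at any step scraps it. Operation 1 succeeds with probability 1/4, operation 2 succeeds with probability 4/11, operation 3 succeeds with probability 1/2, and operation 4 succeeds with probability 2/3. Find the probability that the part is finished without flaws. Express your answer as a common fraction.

The events are sequential, so multiply the conditional probabilities:
P = 1/4 × 4/11 × 1/2 × 2/3 = 8/264 = 1/33.

1/33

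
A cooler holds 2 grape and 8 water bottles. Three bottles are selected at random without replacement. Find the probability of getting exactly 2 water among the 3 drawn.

One ordering (water drawn first) has probability 8/10 × 7/9 × 2/8 = 112/720 = 7/45.
There are C(3,2) = 3 such orderings, each equally likely, so P = 3 × 7/45 = 7/15.

7/15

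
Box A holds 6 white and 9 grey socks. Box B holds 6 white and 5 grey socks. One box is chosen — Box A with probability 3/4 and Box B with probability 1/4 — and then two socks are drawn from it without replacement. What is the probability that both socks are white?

27/154

From Box A: P(both white) = (6/15)(5/14) = 1/7.
From Box B: P(both white) = (6/11)(5/10) = 3/11.
Total probability = (3/4)(1/7) + (1/4)(3/11) = 27/154.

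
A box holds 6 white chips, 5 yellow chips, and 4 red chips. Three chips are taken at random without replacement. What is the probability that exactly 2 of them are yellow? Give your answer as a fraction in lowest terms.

One ordering (yellow drawn first) has probability 5/15 × 4/14 × 10/13 = 200/2730 = 20/273.
There are C(3,2) = 3 such orderings, each equally likely, so P = 3 × 20/273 = 20/91.

20/91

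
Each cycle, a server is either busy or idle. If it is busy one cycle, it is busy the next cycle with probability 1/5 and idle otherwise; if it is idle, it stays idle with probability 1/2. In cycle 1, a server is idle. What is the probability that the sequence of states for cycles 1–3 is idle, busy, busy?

1/10

Cycle 1 is given. For each transition, use the conditional probability from the current state:
P(busy | idle) = 1/2; P(busy | busy) = 1/5.
P = 1/2 × 1/5 = 1/10.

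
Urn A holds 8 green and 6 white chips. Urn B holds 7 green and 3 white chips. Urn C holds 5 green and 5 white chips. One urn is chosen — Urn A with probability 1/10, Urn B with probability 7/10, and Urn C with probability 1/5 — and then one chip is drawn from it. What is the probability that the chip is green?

From Urn A: P(green) = 8/14.
From Urn B: P(green) = 7/10.
From Urn C: P(green) = 5/10.
Total probability = (1/10)(8/14) + (7/10)(7/10) + (1/5)(5/10) = 453/700.

453/700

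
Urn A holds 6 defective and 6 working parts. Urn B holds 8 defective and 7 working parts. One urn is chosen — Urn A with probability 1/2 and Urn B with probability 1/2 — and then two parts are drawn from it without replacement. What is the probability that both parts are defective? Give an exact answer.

163/660

From Urn A: P(both defective) = (6/12)(5/11) = 5/22.
From Urn B: P(both defective) = (8/15)(7/14) = 4/15.
Total probability = (1/2)(5/22) + (1/2)(4/15) = 163/660.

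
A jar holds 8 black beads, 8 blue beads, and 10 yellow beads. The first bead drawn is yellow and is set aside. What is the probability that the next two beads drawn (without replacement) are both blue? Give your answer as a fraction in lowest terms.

7/75

With the first bead removed, 8 blue remain out of 25.
P = 8/25 × 7/24 = 56/600 = 7/75.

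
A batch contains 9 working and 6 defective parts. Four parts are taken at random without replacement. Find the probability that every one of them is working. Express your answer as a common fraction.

P(all working) = 9/15 × 8/14 × 7/13 × 6/12 = 3024/32760 = 6/65.

6/65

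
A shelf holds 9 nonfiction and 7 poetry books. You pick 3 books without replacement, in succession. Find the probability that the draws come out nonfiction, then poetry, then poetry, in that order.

Each draw changes the counts, so multiply the conditional probabilities along the sequence:
P = 9/16 × 7/15 × 6/14 = 378/3360 = 9/80.

9/80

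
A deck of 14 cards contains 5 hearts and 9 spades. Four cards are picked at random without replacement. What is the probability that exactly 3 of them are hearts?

One ordering (hearts drawn first) has probability 5/14 × 4/13 × 3/12 × 9/11 = 540/24024 = 45/2002.
There are C(4,3) = 4 such orderings, each equally likely, so P = 4 × 45/2002 = 90/1001.

90/1001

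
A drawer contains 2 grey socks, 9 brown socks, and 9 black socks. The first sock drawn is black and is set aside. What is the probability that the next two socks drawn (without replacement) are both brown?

After the first draw, 9 of the remaining 19 socks are brown.
P = 9/19 × 8/18 = 72/342 = 4/19.

4/19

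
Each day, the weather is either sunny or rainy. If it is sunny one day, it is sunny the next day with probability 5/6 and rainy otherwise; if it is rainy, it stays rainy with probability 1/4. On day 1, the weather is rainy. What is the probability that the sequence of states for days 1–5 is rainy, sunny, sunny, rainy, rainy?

5/192

Day 1 is given. For each transition, use the conditional probability from the current state:
P(sunny | rainy) = 3/4; P(sunny | sunny) = 5/6; P(rainy | sunny) = 1/6; P(rainy | rainy) = 1/4.
P = 3/4 × 5/6 × 1/6 × 1/4 = 15/576 = 5/192.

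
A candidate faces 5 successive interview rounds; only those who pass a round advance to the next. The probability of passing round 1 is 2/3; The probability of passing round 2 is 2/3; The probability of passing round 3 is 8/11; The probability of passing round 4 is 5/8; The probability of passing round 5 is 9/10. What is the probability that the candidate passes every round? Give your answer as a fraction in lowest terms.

2/11

Each stage is reached only if all earlier stages succeed, so
P = 2/3 × 2/3 × 8/11 × 5/8 × 9/10 = 1440/7920 = 2/11.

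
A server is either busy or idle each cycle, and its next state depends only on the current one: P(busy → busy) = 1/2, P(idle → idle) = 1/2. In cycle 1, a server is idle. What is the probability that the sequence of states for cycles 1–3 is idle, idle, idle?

1/4

Cycle 1 is given. For each transition, use the conditional probability from the current state:
P(idle | idle) = 1/2; P(idle | idle) = 1/2.
P = 1/2 × 1/2 = 1/4.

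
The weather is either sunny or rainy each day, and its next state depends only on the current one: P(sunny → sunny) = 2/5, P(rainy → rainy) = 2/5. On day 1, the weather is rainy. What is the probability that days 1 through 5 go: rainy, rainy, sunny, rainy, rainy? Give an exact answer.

Day 1 is given. For each transition, use the conditional probability from the current state:
P(rainy | rainy) = 2/5; P(sunny | rainy) = 3/5; P(rainy | sunny) = 3/5; P(rainy | rainy) = 2/5.
P = 2/5 × 3/5 × 3/5 × 2/5 = 36/625.

36/625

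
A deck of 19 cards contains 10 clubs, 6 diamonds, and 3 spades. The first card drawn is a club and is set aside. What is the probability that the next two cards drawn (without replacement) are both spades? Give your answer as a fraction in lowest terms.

With the first card removed, 3 spades remain out of 18.
P = 3/18 × 2/17 = 6/306 = 1/51.

1/51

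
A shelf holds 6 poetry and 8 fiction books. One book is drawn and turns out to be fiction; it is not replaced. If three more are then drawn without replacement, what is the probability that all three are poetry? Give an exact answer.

10/143

After the first draw, 6 of the remaining 13 books are poetry.
P = 6/13 × 5/12 × 4/11 = 120/1716 = 10/143.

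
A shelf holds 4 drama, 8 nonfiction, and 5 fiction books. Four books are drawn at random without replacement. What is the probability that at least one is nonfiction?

161/170

P(no nonfiction) = 9/17 × 8/16 × 7/15 × 6/14 = 3024/57120 = 9/170.
P(at least one) = 1 − 9/170 = 161/170.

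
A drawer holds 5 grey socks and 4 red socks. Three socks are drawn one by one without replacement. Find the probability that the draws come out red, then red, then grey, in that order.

Multiply the probability of each draw given the previous ones:
P = 4/9 × 3/8 × 5/7 = 60/504 = 5/42.

5/42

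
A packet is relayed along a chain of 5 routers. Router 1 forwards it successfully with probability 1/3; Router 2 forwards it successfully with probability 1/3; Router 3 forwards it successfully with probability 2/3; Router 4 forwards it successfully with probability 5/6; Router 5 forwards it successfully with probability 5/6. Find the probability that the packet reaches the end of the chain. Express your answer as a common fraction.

25/486

Each stage is reached only if all earlier stages succeed, so
P = 1/3 × 1/3 × 2/3 × 5/6 × 5/6 = 50/972 = 25/486.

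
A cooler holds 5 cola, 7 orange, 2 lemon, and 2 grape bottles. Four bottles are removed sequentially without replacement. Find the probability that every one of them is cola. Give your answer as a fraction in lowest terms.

P(every draw is cola) = 5/16 × 4/15 × 3/14 × 2/13 = 120/43680 = 1/364.

1/364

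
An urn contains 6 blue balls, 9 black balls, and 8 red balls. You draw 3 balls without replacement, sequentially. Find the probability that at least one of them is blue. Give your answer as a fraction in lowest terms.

1091/1771

P(no blue) = 17/23 × 16/22 × 15/21 = 4080/10626 = 680/1771.
P(at least one) = 1 − 680/1771 = 1091/1771.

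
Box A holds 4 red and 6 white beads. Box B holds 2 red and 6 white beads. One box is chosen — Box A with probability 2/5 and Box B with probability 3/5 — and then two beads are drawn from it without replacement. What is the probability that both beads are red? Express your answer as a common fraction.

From Box A: P(both red) = (4/10)(3/9) = 2/15.
From Box B: P(both red) = (2/8)(1/7) = 1/28.
Total probability = (2/5)(2/15) + (3/5)(1/28) = 157/2100.

157/2100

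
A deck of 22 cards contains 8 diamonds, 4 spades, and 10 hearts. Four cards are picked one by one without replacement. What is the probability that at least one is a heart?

124/133

P(no hearts) = 12/22 × 11/21 × 10/20 × 9/19 = 11880/175560 = 9/133.
P(at least one) = 1 − 9/133 = 124/133.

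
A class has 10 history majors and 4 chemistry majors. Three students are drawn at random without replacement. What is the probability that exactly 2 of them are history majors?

One ordering (history majors drawn first) has probability 10/14 × 9/13 × 4/12 = 360/2184 = 15/91.
There are C(3,2) = 3 such orderings, each equally likely, so P = 3 × 15/91 = 45/91.

45/91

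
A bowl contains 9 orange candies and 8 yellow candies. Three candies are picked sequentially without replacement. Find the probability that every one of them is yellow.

7/85

P = 8/17 × 7/16 × 6/15 = 336/4080 = 7/85.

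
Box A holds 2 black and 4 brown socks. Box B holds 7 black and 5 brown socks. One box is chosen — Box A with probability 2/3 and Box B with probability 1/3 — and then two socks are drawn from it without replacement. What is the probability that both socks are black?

149/990

From Box A: P(both black) = (2/6)(1/5) = 1/15.
From Box B: P(both black) = (7/12)(6/11) = 7/22.
Total probability = (2/3)(1/15) + (1/3)(7/22) = 149/990.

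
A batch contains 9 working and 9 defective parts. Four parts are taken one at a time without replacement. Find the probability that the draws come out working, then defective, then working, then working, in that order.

Each draw changes the counts, so multiply the conditional probabilities along the sequence:
P = 9/18 × 9/17 × 8/16 × 7/15 = 4536/73440 = 21/340.

21/340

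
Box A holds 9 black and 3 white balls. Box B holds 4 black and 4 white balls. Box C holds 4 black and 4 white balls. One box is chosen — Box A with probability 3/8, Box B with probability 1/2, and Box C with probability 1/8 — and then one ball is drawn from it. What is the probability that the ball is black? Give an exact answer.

19/32

From Box A: P(black) = 9/12.
From Box B: P(black) = 4/8.
From Box C: P(black) = 4/8.
Total probability = (3/8)(9/12) + (1/2)(4/8) + (1/8)(4/8) = 19/32.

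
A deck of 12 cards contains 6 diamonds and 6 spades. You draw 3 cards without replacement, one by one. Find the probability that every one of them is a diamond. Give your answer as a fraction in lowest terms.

P(all diamonds) = 6/12 × 5/11 × 4/10 = 120/1320 = 1/11.

1/11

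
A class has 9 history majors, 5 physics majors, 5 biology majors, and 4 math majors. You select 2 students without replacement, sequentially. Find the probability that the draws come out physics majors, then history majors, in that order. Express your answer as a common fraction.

Chain rule:
P = 5/23 × 9/22 = 45/506.

45/506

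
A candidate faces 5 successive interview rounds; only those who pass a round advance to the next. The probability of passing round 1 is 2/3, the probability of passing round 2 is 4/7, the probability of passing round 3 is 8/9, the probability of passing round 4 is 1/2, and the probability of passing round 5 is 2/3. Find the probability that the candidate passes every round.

The events are sequential, so multiply the conditional probabilities:
P = 2/3 × 4/7 × 8/9 × 1/2 × 2/3 = 128/1134 = 64/567.

64/567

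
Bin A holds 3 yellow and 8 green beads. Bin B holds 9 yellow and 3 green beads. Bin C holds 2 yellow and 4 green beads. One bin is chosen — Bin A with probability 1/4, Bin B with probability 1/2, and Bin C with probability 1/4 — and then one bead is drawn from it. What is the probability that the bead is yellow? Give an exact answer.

139/264

From Bin A: P(yellow) = 3/11.
From Bin B: P(yellow) = 9/12.
From Bin C: P(yellow) = 2/6.
Total probability = (1/4)(3/11) + (1/2)(9/12) + (1/4)(2/6) = 139/264.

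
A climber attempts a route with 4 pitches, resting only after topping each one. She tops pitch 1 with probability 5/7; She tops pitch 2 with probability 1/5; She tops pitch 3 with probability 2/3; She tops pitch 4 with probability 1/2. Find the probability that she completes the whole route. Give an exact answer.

1/21

Multiplying along the chain,
P = 5/7 × 1/5 × 2/3 × 1/2 = 10/210 = 1/21.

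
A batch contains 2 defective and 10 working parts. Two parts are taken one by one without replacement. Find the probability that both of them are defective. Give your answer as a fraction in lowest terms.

1/66

P(all defective) = 2/12 × 1/11 = 2/132 = 1/66.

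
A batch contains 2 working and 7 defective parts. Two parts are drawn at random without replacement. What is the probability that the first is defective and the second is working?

Chain rule:
P = 7/9 × 2/8 = 14/72 = 7/36.

7/36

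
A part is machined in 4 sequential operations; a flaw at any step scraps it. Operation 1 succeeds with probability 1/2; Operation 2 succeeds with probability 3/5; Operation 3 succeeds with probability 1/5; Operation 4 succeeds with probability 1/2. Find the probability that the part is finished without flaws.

3/100

Each stage is reached only if all earlier stages succeed, so
P = 1/2 × 3/5 × 1/5 × 1/2 = 3/100.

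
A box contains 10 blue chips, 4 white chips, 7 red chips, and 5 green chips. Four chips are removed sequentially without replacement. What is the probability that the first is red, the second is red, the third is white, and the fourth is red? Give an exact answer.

Multiply the probability of each draw given the previous ones:
P = 7/26 × 6/25 × 4/24 × 5/23 = 840/358800 = 7/2990.

7/2990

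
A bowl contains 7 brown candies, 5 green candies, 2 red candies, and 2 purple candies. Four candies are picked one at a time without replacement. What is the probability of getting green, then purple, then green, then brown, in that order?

Multiply the probability of each draw given the previous ones:
P = 5/16 × 2/15 × 4/14 × 7/13 = 280/43680 = 1/156.

1/156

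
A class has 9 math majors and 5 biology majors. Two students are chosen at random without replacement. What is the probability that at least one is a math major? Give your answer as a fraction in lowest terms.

81/91

P(no math majors) = 5/14 × 4/13 = 20/182 = 10/91.
P(at least one) = 1 − 10/91 = 81/91.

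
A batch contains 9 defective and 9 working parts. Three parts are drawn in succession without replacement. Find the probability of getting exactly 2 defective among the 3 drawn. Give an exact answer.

27/68

One ordering (defective drawn first) has probability 9/18 × 8/17 × 9/16 = 648/4896 = 9/68.
There are C(3,2) = 3 such orderings, each equally likely, so P = 3 × 9/68 = 27/68.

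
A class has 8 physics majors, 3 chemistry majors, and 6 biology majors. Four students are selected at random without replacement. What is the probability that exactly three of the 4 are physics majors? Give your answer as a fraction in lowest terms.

18/85

One ordering (physics majors drawn first) has probability 8/17 × 7/16 × 6/15 × 9/14 = 3024/57120 = 9/170.
There are C(4,3) = 4 such orderings, each equally likely, so P = 4 × 9/170 = 18/85.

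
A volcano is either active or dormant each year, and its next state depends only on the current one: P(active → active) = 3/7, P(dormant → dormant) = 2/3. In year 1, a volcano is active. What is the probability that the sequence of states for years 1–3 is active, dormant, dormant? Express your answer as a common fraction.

Year 1 is given. For each transition, use the conditional probability from the current state:
P(dormant | active) = 4/7; P(dormant | dormant) = 2/3.
P = 4/7 × 2/3 = 8/21.

8/21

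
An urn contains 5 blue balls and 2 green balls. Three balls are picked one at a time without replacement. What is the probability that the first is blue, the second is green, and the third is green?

Chain rule:
P = 5/7 × 2/6 × 1/5 = 10/210 = 1/21.

1/21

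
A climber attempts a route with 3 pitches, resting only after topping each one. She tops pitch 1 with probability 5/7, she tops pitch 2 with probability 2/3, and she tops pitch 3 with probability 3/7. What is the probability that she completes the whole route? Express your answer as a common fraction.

10/49

Each stage is reached only if all earlier stages succeed, so
P = 5/7 × 2/3 × 3/7 = 30/147 = 10/49.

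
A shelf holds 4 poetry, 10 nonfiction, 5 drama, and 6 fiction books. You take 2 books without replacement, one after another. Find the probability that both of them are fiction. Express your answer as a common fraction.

1/20

P(every draw is fiction) = 6/25 × 5/24 = 30/600 = 1/20.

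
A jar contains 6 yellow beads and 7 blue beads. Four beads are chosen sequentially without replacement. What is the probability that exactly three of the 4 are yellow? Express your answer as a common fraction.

28/143

One ordering (yellow drawn first) has probability 6/13 × 5/12 × 4/11 × 7/10 = 840/17160 = 7/143.
There are C(4,3) = 4 such orderings, each equally likely, so P = 4 × 7/143 = 28/143.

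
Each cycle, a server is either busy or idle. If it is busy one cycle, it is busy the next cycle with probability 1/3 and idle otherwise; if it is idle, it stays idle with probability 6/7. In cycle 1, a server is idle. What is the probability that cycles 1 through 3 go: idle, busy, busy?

Cycle 1 is given. For each transition, use the conditional probability from the current state:
P(busy | idle) = 1/7; P(busy | busy) = 1/3.
P = 1/7 × 1/3 = 1/21.

1/21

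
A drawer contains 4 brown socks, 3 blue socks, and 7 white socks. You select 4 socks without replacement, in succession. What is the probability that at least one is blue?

61/91

P(no blue) = 11/14 × 10/13 × 9/12 × 8/11 = 7920/24024 = 30/91.
P(at least one) = 1 − 30/91 = 61/91.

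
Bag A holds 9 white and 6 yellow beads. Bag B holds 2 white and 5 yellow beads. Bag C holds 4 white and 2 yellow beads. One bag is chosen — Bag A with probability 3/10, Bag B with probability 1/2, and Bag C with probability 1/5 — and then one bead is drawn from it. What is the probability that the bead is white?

From Bag A: P(white) = 9/15.
From Bag B: P(white) = 2/7.
From Bag C: P(white) = 4/6.
Total probability = (3/10)(9/15) + (1/2)(2/7) + (1/5)(4/6) = 479/1050.

479/1050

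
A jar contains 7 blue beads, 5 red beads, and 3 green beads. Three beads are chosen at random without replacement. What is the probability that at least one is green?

47/91

P(no green) = 12/15 × 11/14 × 10/13 = 1320/2730 = 44/91.
P(at least one) = 1 − 44/91 = 47/91.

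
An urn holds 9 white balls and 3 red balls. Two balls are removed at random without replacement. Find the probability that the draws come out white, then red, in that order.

9/44

Each draw changes the counts, so multiply the conditional probabilities along the sequence:
P = 9/12 × 3/11 = 27/132 = 9/44.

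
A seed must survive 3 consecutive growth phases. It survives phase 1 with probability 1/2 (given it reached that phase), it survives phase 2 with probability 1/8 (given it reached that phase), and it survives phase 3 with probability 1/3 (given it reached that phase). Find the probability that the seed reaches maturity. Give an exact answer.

1/48

Multiplying along the chain,
P = 1/2 × 1/8 × 1/3 = 1/48.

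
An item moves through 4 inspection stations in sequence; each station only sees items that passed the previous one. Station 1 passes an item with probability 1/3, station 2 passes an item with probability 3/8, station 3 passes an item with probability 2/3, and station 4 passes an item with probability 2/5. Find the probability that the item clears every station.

1/30

Multiplying along the chain,
P = 1/3 × 3/8 × 2/3 × 2/5 = 12/360 = 1/30.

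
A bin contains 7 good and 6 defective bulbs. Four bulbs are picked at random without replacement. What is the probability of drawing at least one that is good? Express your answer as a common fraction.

140/143

P(no good) = 6/13 × 5/12 × 4/11 × 3/10 = 360/17160 = 3/143.
P(at least one) = 1 − 3/143 = 140/143.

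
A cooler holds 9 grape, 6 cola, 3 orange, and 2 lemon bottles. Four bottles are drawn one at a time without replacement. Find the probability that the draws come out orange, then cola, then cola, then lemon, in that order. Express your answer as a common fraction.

Each draw changes the counts, so multiply the conditional probabilities along the sequence:
P = 3/20 × 6/19 × 5/18 × 2/17 = 180/116280 = 1/646.

1/646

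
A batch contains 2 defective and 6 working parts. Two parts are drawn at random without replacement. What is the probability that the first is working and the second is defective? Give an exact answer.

3/14

Chain rule:
P = 6/8 × 2/7 = 12/56 = 3/14.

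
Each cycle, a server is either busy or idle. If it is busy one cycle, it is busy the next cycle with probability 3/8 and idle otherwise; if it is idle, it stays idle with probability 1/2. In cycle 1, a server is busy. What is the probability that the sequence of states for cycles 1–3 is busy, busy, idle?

Cycle 1 is given. For each transition, use the conditional probability from the current state:
P(busy | busy) = 3/8; P(idle | busy) = 5/8.
P = 3/8 × 5/8 = 15/64.

15/64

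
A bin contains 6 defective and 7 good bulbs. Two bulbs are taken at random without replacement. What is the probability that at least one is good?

21/26

P(no good) = 6/13 × 5/12 = 30/156 = 5/26.
P(at least one) = 1 − 5/26 = 21/26.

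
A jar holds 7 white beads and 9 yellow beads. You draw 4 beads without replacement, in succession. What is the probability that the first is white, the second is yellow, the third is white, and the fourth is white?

9/208

Each draw changes the counts, so multiply the conditional probabilities along the sequence:
P = 7/16 × 9/15 × 6/14 × 5/13 = 1890/43680 = 9/208.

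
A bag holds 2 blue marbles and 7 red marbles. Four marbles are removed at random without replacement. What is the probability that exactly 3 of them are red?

5/9

One ordering (red drawn first) has probability 7/9 × 6/8 × 5/7 × 2/6 = 420/3024 = 5/36.
There are C(4,3) = 4 such orderings, each equally likely, so P = 4 × 5/36 = 5/9.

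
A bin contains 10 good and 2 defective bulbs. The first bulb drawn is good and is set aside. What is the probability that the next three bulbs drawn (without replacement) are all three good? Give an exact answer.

With the first bulb removed, 9 good remain out of 11.
P = 9/11 × 8/10 × 7/9 = 504/990 = 28/55.

28/55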